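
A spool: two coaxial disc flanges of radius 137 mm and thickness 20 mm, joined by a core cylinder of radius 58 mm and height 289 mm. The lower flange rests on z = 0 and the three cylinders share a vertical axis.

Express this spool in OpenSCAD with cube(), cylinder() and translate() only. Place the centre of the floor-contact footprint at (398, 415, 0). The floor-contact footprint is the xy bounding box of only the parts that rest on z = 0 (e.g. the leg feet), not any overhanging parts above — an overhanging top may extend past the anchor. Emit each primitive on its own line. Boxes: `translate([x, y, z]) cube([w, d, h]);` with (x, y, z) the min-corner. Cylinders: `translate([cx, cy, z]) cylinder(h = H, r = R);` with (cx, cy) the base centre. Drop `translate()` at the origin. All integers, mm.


translate([398, 415, 0]) cylinder(h = 20, r = 137);
translate([398, 415, 20]) cylinder(h = 289, r = 58);
translate([398, 415, 309]) cylinder(h = 20, r = 137);


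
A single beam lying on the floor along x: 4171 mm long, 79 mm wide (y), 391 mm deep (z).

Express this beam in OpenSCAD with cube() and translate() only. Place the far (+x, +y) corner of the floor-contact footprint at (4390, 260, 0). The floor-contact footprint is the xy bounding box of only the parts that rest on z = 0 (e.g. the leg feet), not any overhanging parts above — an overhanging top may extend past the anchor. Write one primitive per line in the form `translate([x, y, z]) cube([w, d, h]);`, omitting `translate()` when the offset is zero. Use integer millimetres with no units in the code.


translate([219, 181, 0]) cube([4171, 79, 391]);


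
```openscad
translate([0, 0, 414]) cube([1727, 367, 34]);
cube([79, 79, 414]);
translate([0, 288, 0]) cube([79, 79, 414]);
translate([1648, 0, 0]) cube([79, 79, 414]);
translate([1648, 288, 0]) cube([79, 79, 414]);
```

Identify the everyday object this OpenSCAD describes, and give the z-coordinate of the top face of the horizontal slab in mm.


A bench. The seat-top height is 448 mm.

A long slab on four corner posts — a bench. The slab sits at z = 414 with thickness 34, so the top is 414 + 34 = 448 mm.


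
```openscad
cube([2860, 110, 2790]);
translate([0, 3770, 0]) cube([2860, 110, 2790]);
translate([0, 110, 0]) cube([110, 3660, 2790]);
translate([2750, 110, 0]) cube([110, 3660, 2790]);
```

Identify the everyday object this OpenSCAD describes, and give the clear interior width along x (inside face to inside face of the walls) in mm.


A house (or room) frame. The interior width is 2640 mm.

Four 2790 mm walls enclosing a rectangle with no floor or roof — a room or house frame. Outside width is 2860 mm and wall thickness is 110 mm, so the interior width is 2860 − 2 × 110 = 2640 mm.


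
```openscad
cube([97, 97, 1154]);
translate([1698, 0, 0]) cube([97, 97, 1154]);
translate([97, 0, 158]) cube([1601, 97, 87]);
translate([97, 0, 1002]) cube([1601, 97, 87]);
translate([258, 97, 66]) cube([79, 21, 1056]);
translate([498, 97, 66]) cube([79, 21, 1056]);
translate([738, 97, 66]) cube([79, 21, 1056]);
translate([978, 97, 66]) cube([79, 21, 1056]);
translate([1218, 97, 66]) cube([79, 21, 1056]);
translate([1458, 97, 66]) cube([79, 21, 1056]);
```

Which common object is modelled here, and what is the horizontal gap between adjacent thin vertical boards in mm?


A fence section. The picket gap is 161 mm.

Two posts, two rails, 6 pickets — a fence section. Span 1601 mm holds 6 pickets of 79 mm with 7 equal gaps: ⌊(1601 − 6·79) / 7⌋ = 161 mm.


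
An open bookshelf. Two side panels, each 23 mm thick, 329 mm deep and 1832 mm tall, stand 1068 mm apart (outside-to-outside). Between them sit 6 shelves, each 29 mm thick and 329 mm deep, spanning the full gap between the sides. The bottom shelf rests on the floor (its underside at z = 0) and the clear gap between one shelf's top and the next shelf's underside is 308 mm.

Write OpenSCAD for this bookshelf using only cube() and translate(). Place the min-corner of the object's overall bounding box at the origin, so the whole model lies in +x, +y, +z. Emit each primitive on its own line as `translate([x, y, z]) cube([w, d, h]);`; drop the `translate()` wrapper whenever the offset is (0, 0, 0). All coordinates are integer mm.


cube([23, 329, 1832]);
translate([1045, 0, 0]) cube([23, 329, 1832]);
translate([23, 0, 0]) cube([1022, 329, 29]);
translate([23, 0, 337]) cube([1022, 329, 29]);
translate([23, 0, 674]) cube([1022, 329, 29]);
translate([23, 0, 1011]) cube([1022, 329, 29]);
translate([23, 0, 1348]) cube([1022, 329, 29]);
translate([23, 0, 1685]) cube([1022, 329, 29]);


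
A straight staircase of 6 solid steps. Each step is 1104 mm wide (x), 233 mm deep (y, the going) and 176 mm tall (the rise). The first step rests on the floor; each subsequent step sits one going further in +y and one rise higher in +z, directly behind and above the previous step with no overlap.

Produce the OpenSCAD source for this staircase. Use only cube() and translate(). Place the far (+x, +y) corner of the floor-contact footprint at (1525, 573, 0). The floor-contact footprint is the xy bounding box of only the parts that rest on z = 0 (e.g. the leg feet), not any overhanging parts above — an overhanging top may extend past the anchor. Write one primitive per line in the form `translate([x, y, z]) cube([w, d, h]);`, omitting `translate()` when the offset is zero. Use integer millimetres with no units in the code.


translate([421, 340, 0]) cube([1104, 233, 176]);
translate([421, 573, 176]) cube([1104, 233, 176]);
translate([421, 806, 352]) cube([1104, 233, 176]);
translate([421, 1039, 528]) cube([1104, 233, 176]);
translate([421, 1272, 704]) cube([1104, 233, 176]);
translate([421, 1505, 880]) cube([1104, 233, 176]);


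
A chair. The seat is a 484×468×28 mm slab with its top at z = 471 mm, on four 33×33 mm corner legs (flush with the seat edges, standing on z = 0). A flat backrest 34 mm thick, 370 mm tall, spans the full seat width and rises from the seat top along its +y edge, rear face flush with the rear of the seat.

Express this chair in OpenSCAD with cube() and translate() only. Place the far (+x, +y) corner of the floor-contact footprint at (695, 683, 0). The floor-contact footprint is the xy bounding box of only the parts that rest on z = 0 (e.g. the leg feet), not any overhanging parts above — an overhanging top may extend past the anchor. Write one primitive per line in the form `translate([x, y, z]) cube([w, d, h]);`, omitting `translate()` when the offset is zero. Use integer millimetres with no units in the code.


translate([211, 215, 443]) cube([484, 468, 28]);
translate([211, 215, 0]) cube([33, 33, 443]);
translate([662, 215, 0]) cube([33, 33, 443]);
translate([211, 650, 0]) cube([33, 33, 443]);
translate([662, 650, 0]) cube([33, 33, 443]);
translate([211, 649, 471]) cube([484, 34, 370]);


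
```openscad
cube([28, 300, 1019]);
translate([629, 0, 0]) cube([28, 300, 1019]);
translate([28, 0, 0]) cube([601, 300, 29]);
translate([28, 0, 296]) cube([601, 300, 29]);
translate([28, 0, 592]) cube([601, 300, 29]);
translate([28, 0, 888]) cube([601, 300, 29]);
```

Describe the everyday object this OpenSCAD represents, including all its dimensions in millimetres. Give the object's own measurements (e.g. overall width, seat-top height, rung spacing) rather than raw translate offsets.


An open bookshelf. Two side panels, each 28 mm thick, 300 mm deep and 1019 mm tall, stand 657 mm apart (outside-to-outside). Between them sit 4 shelves, each 29 mm thick and 300 mm deep, spanning the full gap between the sides. The bottom shelf rests on the floor (its underside at z = 0) and the clear gap between one shelf's top and the next shelf's underside is 267 mm.


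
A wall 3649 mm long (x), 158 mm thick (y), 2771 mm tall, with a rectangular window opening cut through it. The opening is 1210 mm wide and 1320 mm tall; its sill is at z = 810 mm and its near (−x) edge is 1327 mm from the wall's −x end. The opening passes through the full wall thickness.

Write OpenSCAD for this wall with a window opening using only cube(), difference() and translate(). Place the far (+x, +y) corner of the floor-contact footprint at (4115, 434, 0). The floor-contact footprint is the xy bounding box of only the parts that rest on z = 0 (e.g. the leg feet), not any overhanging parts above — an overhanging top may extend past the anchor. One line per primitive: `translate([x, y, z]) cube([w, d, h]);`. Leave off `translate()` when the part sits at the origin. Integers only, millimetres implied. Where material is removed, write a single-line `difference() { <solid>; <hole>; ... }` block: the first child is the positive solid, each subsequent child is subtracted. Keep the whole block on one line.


difference() { translate([466, 276, 0]) cube([3649, 158, 2771]); translate([1793, 276, 810]) cube([1210, 158, 1320]); }


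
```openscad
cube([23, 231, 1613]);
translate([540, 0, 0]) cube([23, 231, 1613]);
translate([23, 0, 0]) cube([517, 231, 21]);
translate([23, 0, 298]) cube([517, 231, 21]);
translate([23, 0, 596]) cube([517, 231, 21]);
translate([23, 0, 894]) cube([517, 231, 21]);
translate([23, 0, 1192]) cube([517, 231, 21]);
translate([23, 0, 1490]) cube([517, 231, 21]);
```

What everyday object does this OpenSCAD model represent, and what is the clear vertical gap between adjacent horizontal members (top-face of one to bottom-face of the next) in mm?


A bookshelf. The clear shelf gap is 277 mm.

Two tall side panels with 6 horizontal boards between them — a bookshelf. The first two shelf undersides are at z = 0 and z = 298; with shelf thickness 21, the clear gap is 298 − 0 − 21 = 277 mm.


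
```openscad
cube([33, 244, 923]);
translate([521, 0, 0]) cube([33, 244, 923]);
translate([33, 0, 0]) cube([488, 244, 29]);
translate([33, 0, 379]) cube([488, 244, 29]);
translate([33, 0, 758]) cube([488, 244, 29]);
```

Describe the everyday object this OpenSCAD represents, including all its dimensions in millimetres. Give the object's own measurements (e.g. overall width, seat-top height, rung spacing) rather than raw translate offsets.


An open bookshelf. Two side panels, each 33 mm thick, 244 mm deep and 923 mm tall, stand 554 mm apart (outside-to-outside). Between them sit 3 shelves, each 29 mm thick and 244 mm deep, spanning the full gap between the sides. The bottom shelf rests on the floor (its underside at z = 0) and the clear gap between one shelf's top and the next shelf's underside is 350 mm.


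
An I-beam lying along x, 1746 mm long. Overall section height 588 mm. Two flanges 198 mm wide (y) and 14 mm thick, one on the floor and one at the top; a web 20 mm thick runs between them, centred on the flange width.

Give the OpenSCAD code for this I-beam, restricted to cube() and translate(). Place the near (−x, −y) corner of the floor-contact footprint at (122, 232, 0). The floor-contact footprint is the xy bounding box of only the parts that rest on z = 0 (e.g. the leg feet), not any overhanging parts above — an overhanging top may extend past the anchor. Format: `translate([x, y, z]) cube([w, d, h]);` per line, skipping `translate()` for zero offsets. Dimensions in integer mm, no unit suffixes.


translate([122, 232, 0]) cube([1746, 198, 14]);
translate([122, 321, 14]) cube([1746, 20, 560]);
translate([122, 232, 574]) cube([1746, 198, 14]);


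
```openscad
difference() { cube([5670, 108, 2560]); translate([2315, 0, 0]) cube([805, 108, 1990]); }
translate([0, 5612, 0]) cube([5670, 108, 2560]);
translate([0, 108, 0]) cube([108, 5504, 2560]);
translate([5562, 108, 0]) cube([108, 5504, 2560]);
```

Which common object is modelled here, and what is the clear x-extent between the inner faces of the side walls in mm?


A single room. The interior width is 5454 mm.

Four walls enclosing a rectangle with a door in the front wall — a room. Outside width 5670 minus two 108 mm walls gives 5454 mm.


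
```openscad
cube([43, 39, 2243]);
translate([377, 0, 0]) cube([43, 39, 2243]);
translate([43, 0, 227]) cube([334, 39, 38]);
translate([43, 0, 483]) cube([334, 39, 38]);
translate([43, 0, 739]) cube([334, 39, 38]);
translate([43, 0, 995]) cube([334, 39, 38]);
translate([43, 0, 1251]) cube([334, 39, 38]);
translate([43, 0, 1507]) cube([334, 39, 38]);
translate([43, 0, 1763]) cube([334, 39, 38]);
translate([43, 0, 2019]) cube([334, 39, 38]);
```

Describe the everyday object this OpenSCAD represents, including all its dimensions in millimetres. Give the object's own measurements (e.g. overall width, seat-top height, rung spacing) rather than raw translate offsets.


A straight ladder. Two 43×39 mm vertical rails, 2243 mm tall, stand 420 mm apart (outside-to-outside) with their front faces coplanar on the −y side. 8 rungs, each 39 mm deep and 38 mm tall, span between the inner faces of the rails, front faces flush with the rails. The lowest rung's underside is at z = 227 mm and rungs are spaced 256 mm apart (underside to underside).


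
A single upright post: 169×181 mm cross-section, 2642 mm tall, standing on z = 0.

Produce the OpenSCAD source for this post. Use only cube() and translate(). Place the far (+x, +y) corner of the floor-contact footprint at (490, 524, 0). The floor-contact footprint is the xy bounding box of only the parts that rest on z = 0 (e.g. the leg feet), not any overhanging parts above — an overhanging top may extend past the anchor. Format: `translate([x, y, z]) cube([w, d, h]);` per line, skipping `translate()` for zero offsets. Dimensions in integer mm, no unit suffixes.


translate([321, 343, 0]) cube([169, 181, 2642]);


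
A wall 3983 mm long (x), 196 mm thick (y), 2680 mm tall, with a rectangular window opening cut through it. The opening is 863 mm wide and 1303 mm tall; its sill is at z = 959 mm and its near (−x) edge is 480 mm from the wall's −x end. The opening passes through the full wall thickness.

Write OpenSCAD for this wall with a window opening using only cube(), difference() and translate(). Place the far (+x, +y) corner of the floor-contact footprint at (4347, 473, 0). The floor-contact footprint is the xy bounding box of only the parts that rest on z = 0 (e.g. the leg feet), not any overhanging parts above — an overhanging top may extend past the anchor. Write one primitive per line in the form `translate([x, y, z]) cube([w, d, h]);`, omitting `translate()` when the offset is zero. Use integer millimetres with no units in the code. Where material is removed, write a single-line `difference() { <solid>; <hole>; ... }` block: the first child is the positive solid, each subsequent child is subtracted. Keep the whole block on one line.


difference() { translate([364, 277, 0]) cube([3983, 196, 2680]); translate([844, 277, 959]) cube([863, 196, 1303]); }


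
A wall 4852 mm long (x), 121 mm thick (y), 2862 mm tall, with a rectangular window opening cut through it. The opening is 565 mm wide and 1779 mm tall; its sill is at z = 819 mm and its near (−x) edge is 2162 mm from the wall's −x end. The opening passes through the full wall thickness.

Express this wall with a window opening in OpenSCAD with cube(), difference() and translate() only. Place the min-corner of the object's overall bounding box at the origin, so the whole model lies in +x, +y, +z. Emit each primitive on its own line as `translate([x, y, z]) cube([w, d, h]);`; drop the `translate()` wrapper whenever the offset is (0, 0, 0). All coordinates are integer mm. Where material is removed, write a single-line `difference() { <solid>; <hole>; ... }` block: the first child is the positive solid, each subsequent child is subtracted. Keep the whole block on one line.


difference() { cube([4852, 121, 2862]); translate([2162, 0, 819]) cube([565, 121, 1779]); }


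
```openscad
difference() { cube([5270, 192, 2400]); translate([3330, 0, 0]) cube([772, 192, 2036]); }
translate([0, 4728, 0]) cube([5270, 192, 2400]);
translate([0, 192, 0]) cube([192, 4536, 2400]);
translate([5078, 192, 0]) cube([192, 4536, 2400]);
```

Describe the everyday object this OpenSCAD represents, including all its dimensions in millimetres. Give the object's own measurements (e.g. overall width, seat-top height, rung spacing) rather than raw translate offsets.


A single room: four walls, each 2400 mm tall and 192 mm thick, enclosing an outside footprint 5270×4920 mm (x × y), no floor or roof. The front and back walls (−y and +y sides) run the full x-width; the side walls fit between their inner faces. A door opening 772 mm wide and 2036 mm tall is cut through the front wall from the floor up, its −x edge 3330 mm from the wall's −x end.


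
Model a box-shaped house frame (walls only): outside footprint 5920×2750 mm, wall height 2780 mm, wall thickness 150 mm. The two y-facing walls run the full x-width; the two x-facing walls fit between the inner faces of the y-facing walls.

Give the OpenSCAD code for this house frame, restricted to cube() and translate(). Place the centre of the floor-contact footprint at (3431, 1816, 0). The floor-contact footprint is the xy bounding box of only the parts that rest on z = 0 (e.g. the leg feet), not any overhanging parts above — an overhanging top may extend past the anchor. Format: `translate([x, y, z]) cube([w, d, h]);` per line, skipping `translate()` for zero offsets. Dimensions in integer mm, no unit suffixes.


translate([471, 441, 0]) cube([5920, 150, 2780]);
translate([471, 3041, 0]) cube([5920, 150, 2780]);
translate([471, 591, 0]) cube([150, 2450, 2780]);
translate([6241, 591, 0]) cube([150, 2450, 2780]);


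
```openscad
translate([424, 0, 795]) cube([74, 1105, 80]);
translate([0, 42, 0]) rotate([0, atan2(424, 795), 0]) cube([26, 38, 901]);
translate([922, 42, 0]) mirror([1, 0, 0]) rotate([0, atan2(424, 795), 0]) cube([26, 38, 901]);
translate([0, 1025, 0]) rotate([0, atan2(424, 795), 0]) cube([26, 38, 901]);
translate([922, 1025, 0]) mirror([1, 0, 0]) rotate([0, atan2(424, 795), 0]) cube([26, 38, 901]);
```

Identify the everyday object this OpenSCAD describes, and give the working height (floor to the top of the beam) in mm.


A sawhorse. The overall height is 875 mm.

A beam across two mirrored pairs of raked legs — a sawhorse. The beam's underside is at z = 795 (matching the legs' vertical rise in atan2(424, 795)) and the beam is 80 mm tall, so its top is at 795 + 80 = 875 mm. The raked legs top out at the beam's underside, so that is the highest point.


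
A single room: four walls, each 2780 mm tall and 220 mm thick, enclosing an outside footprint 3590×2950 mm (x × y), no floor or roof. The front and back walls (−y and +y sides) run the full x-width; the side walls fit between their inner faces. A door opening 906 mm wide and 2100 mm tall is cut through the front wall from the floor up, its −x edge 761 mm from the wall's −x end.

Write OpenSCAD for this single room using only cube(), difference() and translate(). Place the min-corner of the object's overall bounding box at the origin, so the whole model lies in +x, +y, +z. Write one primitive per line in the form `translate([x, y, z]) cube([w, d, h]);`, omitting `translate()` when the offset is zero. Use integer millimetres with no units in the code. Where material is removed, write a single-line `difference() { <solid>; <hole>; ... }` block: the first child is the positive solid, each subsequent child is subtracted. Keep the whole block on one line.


difference() { cube([3590, 220, 2780]); translate([761, 0, 0]) cube([906, 220, 2100]); }
translate([0, 2730, 0]) cube([3590, 220, 2780]);
translate([0, 220, 0]) cube([220, 2510, 2780]);
translate([3370, 220, 0]) cube([220, 2510, 2780]);


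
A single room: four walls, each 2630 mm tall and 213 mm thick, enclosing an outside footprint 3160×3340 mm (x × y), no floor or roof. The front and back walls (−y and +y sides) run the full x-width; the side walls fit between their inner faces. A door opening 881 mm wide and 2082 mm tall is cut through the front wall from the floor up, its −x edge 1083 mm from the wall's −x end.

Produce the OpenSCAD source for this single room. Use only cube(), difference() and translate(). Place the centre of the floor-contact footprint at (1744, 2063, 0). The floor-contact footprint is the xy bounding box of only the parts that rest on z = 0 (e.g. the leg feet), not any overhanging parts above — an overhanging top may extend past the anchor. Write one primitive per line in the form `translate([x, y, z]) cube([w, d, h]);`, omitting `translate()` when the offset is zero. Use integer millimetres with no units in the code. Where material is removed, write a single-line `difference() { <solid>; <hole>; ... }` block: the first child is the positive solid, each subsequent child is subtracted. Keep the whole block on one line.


difference() { translate([164, 393, 0]) cube([3160, 213, 2630]); translate([1247, 393, 0]) cube([881, 213, 2082]); }
translate([164, 3520, 0]) cube([3160, 213, 2630]);
translate([164, 606, 0]) cube([213, 2914, 2630]);
translate([3111, 606, 0]) cube([213, 2914, 2630]);


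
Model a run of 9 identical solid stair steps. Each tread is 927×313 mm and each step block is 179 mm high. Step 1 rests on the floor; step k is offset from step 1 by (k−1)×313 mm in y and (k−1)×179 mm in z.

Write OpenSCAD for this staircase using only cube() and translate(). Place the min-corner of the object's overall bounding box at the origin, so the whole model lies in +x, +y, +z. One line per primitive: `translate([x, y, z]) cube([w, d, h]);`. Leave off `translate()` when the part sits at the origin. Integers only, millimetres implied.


cube([927, 313, 179]);
translate([0, 313, 179]) cube([927, 313, 179]);
translate([0, 626, 358]) cube([927, 313, 179]);
translate([0, 939, 537]) cube([927, 313, 179]);
translate([0, 1252, 716]) cube([927, 313, 179]);
translate([0, 1565, 895]) cube([927, 313, 179]);
translate([0, 1878, 1074]) cube([927, 313, 179]);
translate([0, 2191, 1253]) cube([927, 313, 179]);
translate([0, 2504, 1432]) cube([927, 313, 179]);


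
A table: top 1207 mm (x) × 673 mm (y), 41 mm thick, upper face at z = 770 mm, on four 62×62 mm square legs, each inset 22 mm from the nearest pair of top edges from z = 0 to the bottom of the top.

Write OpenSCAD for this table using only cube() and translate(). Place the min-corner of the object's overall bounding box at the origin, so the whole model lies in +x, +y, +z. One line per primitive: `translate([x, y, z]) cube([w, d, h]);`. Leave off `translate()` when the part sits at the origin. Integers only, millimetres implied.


// leg_h = 770 - 41 = 729
translate([0, 0, 729]) cube([1207, 673, 41]);
translate([22, 22, 0]) cube([62, 62, 729]);
translate([1123, 22, 0]) cube([62, 62, 729]);
translate([22, 589, 0]) cube([62, 62, 729]);
translate([1123, 589, 0]) cube([62, 62, 729]);


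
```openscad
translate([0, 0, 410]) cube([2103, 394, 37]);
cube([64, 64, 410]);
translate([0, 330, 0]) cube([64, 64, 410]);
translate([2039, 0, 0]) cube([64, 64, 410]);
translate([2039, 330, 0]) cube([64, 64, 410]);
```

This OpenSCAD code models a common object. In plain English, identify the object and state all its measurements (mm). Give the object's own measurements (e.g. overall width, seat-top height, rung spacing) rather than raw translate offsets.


A bench: a 2103×394 mm seat slab, 37 mm thick, top at z = 447 mm, on four 64×64 mm square legs flush with the seat corners and standing on z = 0.


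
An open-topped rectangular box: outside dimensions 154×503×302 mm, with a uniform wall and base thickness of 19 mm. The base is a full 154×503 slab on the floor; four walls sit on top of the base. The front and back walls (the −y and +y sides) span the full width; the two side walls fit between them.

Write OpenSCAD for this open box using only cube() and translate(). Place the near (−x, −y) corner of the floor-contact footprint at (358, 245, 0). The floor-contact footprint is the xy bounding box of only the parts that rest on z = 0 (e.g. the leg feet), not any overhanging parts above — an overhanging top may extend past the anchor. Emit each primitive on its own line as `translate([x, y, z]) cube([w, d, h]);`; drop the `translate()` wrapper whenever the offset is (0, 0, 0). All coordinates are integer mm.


translate([358, 245, 0]) cube([154, 503, 19]);
translate([358, 245, 19]) cube([154, 19, 283]);
translate([358, 729, 19]) cube([154, 19, 283]);
translate([358, 264, 19]) cube([19, 465, 283]);
translate([493, 264, 19]) cube([19, 465, 283]);


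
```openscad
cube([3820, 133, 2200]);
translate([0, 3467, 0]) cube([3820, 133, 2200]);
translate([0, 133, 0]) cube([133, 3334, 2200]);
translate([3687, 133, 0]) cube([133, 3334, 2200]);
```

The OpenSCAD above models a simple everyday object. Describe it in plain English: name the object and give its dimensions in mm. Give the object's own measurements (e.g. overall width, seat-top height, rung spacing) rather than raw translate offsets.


The wall frame of a small rectangular building: four walls, each 2200 mm tall and 133 mm thick, enclosing a footprint 3820 mm (x) by 3600 mm (y) outside-to-outside, with no floor or roof. The front and back walls (the −y and +y sides) span the full width; the two side walls fit between them.


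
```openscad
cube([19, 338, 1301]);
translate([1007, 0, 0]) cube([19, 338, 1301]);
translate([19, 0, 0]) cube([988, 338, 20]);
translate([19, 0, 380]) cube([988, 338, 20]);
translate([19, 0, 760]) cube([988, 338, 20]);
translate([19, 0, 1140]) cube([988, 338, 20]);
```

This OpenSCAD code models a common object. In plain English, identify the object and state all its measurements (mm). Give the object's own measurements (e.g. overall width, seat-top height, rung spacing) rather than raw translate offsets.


An open bookshelf. Two side panels, each 19 mm thick, 338 mm deep and 1301 mm tall, stand 1026 mm apart (outside-to-outside). Between them sit 4 shelves, each 20 mm thick and 338 mm deep, spanning the full gap between the sides. The bottom shelf rests on the floor (its underside at z = 0) and the clear gap between one shelf's top and the next shelf's underside is 360 mm.


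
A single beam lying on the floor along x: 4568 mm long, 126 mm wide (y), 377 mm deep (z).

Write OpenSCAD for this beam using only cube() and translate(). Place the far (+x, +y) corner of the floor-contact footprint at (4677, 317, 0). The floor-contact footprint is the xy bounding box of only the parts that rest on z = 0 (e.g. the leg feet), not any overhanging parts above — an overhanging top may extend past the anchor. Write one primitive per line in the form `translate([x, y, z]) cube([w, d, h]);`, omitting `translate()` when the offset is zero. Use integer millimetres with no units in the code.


translate([109, 191, 0]) cube([4568, 126, 377]);


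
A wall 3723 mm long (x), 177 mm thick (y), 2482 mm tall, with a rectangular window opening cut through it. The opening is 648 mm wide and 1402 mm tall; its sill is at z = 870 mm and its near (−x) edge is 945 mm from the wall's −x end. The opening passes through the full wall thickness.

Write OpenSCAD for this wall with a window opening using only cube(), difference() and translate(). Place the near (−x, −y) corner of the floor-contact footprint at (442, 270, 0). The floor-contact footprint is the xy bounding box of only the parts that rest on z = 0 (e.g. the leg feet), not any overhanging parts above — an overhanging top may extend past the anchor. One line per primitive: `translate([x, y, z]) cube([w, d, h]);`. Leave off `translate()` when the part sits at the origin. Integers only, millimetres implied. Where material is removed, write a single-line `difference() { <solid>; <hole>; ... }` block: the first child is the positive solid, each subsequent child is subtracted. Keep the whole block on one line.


difference() { translate([442, 270, 0]) cube([3723, 177, 2482]); translate([1387, 270, 870]) cube([648, 177, 1402]); }


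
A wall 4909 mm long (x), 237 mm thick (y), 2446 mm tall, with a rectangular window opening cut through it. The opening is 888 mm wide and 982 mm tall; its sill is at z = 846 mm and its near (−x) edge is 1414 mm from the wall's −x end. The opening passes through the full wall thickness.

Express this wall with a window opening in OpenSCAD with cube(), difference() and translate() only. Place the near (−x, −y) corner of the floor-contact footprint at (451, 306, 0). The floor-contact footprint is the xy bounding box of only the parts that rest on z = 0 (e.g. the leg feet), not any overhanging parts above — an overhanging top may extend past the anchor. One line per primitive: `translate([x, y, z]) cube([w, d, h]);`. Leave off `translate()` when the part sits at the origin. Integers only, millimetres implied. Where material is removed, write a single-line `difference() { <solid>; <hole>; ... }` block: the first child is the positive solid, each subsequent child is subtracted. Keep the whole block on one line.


difference() { translate([451, 306, 0]) cube([4909, 237, 2446]); translate([1865, 306, 846]) cube([888, 237, 982]); }


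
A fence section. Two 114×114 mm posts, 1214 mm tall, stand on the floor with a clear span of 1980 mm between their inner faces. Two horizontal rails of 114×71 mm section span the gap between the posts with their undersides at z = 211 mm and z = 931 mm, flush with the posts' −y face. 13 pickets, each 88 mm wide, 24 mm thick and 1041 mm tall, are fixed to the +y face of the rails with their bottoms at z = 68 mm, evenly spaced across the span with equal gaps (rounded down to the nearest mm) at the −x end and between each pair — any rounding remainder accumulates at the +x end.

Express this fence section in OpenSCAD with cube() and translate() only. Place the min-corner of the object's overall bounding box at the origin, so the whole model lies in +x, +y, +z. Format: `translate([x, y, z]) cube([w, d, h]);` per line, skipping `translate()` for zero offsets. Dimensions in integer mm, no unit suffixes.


cube([114, 114, 1214]);
translate([2094, 0, 0]) cube([114, 114, 1214]);
translate([114, 0, 211]) cube([1980, 114, 71]);
translate([114, 0, 931]) cube([1980, 114, 71]);
translate([173, 114, 68]) cube([88, 24, 1041]);
translate([320, 114, 68]) cube([88, 24, 1041]);
translate([467, 114, 68]) cube([88, 24, 1041]);
translate([614, 114, 68]) cube([88, 24, 1041]);
translate([761, 114, 68]) cube([88, 24, 1041]);
translate([908, 114, 68]) cube([88, 24, 1041]);
translate([1055, 114, 68]) cube([88, 24, 1041]);
translate([1202, 114, 68]) cube([88, 24, 1041]);
translate([1349, 114, 68]) cube([88, 24, 1041]);
translate([1496, 114, 68]) cube([88, 24, 1041]);
translate([1643, 114, 68]) cube([88, 24, 1041]);
translate([1790, 114, 68]) cube([88, 24, 1041]);
translate([1937, 114, 68]) cube([88, 24, 1041]);


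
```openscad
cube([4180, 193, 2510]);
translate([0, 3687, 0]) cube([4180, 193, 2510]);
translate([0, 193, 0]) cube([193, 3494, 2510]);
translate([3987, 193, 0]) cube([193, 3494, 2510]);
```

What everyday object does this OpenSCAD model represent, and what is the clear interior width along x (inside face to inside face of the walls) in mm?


A house (or room) frame. The interior width is 3794 mm.

Four 2510 mm walls enclosing a rectangle with no floor or roof — a room or house frame. Outside width is 4180 mm and wall thickness is 193 mm, so the interior width is 4180 − 2 × 193 = 3794 mm.


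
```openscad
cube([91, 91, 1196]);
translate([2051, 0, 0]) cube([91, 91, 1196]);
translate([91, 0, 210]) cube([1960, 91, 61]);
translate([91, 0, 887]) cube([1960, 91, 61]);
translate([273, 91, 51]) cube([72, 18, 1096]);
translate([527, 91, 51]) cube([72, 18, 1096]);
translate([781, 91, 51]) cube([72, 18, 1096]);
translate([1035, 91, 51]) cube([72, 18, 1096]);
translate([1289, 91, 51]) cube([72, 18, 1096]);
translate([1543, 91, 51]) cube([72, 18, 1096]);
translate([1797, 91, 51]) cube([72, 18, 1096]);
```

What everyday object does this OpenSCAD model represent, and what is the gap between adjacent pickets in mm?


A fence section. The picket gap is 182 mm.

Two posts, two rails, 7 pickets — a fence section. Span 1960 mm holds 7 pickets of 72 mm with 8 equal gaps: ⌊(1960 − 7·72) / 8⌋ = 182 mm.


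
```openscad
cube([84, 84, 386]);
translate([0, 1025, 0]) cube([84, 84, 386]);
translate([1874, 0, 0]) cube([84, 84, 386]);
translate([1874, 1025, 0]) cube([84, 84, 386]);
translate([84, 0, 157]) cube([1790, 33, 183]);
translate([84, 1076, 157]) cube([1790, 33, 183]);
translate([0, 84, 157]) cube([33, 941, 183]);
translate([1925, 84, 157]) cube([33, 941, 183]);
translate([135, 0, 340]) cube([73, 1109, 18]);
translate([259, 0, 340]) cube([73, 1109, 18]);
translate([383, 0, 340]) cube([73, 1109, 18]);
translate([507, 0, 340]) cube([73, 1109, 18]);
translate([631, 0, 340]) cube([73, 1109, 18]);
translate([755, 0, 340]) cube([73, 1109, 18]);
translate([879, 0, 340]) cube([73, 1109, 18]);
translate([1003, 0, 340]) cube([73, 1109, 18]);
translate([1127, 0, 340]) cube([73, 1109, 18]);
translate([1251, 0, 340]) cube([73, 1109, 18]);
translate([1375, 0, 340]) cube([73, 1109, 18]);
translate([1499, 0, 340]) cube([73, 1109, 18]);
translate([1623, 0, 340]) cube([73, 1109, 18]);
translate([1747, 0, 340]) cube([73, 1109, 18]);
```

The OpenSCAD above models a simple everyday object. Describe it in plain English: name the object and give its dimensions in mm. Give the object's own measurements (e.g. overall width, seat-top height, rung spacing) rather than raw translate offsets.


A bed frame 1958 mm long (x) by 1109 mm wide (y). Four 84×84 mm corner posts, 386 mm tall, at the corners of the footprint. Four rails of 33 mm thickness and 183 mm height run between adjacent posts with their undersides at z = 157 mm, their outer faces flush with the outside of the frame (the two x-running rails run between the posts' inner faces; the two y-running rails run between the posts' inner faces). 14 slats, each 73 mm wide (x) and 18 mm thick, lie across the top of the two x-running rails, running the full 1109 mm width of the frame in y; along x they sit between the end posts with a 51 mm gap after the −x posts and between neighbouring slats, leaving 54 mm before the +x posts.


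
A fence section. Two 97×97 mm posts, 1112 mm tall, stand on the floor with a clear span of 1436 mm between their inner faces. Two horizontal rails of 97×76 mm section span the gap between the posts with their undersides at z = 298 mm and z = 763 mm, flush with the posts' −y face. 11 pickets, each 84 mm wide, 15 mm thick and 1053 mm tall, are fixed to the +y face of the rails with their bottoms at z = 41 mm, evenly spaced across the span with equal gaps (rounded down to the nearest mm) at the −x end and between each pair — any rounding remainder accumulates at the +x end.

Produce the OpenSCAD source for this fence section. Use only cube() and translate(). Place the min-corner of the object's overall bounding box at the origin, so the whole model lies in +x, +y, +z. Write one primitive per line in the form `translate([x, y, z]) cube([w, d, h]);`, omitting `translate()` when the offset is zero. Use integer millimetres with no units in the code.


cube([97, 97, 1112]);
translate([1533, 0, 0]) cube([97, 97, 1112]);
translate([97, 0, 298]) cube([1436, 97, 76]);
translate([97, 0, 763]) cube([1436, 97, 76]);
translate([139, 97, 41]) cube([84, 15, 1053]);
translate([265, 97, 41]) cube([84, 15, 1053]);
translate([391, 97, 41]) cube([84, 15, 1053]);
translate([517, 97, 41]) cube([84, 15, 1053]);
translate([643, 97, 41]) cube([84, 15, 1053]);
translate([769, 97, 41]) cube([84, 15, 1053]);
translate([895, 97, 41]) cube([84, 15, 1053]);
translate([1021, 97, 41]) cube([84, 15, 1053]);
translate([1147, 97, 41]) cube([84, 15, 1053]);
translate([1273, 97, 41]) cube([84, 15, 1053]);
translate([1399, 97, 41]) cube([84, 15, 1053]);


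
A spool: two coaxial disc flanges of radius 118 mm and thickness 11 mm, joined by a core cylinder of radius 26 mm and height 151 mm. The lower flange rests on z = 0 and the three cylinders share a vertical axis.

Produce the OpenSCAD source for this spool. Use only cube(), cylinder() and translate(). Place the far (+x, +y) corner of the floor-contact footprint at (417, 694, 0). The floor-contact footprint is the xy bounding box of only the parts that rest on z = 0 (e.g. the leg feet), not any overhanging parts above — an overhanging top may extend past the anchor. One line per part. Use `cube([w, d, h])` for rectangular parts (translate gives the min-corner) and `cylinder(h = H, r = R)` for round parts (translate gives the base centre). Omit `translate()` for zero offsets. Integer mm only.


translate([299, 576, 0]) cylinder(h = 11, r = 118);
translate([299, 576, 11]) cylinder(h = 151, r = 26);
translate([299, 576, 162]) cylinder(h = 11, r = 118);


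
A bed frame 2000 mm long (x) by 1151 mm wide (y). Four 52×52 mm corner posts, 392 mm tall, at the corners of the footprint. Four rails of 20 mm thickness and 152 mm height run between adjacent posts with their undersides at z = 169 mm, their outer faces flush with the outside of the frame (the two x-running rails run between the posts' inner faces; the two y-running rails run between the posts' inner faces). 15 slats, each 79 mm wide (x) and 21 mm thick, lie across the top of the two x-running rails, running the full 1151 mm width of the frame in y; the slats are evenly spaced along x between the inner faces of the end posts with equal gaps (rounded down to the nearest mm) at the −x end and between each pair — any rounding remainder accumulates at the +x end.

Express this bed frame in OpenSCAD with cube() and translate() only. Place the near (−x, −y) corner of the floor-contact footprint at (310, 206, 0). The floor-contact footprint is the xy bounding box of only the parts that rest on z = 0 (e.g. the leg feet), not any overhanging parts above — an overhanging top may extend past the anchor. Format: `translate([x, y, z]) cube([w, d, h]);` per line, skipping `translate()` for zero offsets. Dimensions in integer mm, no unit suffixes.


translate([310, 206, 0]) cube([52, 52, 392]);
translate([310, 1305, 0]) cube([52, 52, 392]);
translate([2258, 206, 0]) cube([52, 52, 392]);
translate([2258, 1305, 0]) cube([52, 52, 392]);
translate([362, 206, 169]) cube([1896, 20, 152]);
translate([362, 1337, 169]) cube([1896, 20, 152]);
translate([310, 258, 169]) cube([20, 1047, 152]);
translate([2290, 258, 169]) cube([20, 1047, 152]);
translate([406, 206, 321]) cube([79, 1151, 21]);
translate([529, 206, 321]) cube([79, 1151, 21]);
translate([652, 206, 321]) cube([79, 1151, 21]);
translate([775, 206, 321]) cube([79, 1151, 21]);
translate([898, 206, 321]) cube([79, 1151, 21]);
translate([1021, 206, 321]) cube([79, 1151, 21]);
translate([1144, 206, 321]) cube([79, 1151, 21]);
translate([1267, 206, 321]) cube([79, 1151, 21]);
translate([1390, 206, 321]) cube([79, 1151, 21]);
translate([1513, 206, 321]) cube([79, 1151, 21]);
translate([1636, 206, 321]) cube([79, 1151, 21]);
translate([1759, 206, 321]) cube([79, 1151, 21]);
translate([1882, 206, 321]) cube([79, 1151, 21]);
translate([2005, 206, 321]) cube([79, 1151, 21]);
translate([2128, 206, 321]) cube([79, 1151, 21]);


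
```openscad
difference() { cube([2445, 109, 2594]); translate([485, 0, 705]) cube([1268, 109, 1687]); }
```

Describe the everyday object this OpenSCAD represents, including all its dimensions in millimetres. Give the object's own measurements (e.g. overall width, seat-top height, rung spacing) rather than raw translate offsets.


A wall 2445 mm long (x), 109 mm thick (y), 2594 mm tall, with a rectangular window opening cut through it. The opening is 1268 mm wide and 1687 mm tall; its sill is at z = 705 mm and its near (−x) edge is 485 mm from the wall's −x end. The opening passes through the full wall thickness.


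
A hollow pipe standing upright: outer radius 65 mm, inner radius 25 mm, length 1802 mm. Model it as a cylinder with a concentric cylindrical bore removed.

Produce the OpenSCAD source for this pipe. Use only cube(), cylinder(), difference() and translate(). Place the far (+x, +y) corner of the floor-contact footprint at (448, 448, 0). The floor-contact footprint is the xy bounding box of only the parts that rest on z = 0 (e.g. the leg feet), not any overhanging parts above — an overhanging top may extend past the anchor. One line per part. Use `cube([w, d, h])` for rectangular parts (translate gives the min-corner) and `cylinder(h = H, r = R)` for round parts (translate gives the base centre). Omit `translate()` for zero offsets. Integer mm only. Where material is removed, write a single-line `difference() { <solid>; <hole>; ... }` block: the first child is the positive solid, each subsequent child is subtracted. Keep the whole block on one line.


difference() { translate([383, 383, 0]) cylinder(h = 1802, r = 65); translate([383, 383, 0]) cylinder(h = 1802, r = 25); }
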